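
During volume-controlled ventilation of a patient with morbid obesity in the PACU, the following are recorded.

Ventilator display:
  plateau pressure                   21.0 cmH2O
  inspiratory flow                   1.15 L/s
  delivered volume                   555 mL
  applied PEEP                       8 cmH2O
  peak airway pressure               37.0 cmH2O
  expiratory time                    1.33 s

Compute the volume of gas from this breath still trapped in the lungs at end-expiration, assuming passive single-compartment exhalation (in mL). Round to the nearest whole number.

59

R = (PIP − Pplat)/V̇ = (37.0 − 21.0) / 1.15 = 16.0/1.15 = 13.913 cmH2O·s/L.
C = Vt/(Pplat − PEEP) = 555.0 / (21.0 − 8) = 555.0/13.0 = 42.692 mL/cmH2O.
τ = R × C = 13.913 × 0.04269 L/cmH2O = 0.5939 s.
Fraction remaining = e^(−Te/τ) = e^(−1.33/0.5939) = 0.1065.
Trapped volume = 555.0 × 0.1065 = 59.108 mL.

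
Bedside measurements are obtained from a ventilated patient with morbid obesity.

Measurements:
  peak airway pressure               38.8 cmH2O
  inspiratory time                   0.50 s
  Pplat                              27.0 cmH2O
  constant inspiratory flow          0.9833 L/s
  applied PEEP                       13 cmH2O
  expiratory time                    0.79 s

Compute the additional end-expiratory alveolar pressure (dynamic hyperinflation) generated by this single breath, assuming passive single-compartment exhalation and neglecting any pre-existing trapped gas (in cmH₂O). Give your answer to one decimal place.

Vt = flow × Ti = 0.9833 L/s × 0.50 s × 1000 mL/L = 491.65 mL.
R = (PIP − Pplat)/V̇ = (38.8 − 27.0) / 0.9833 = 11.8/0.9833 = 12.0 cmH2O·s/L.
C = Vt/(Pplat − PEEP) = 491.65 / (27.0 − 13) = 491.65/14.0 = 35.118 mL/cmH2O.
τ = R × C = 12.0 × 0.03512 L/cmH2O = 0.4214 s.
Fraction remaining = e^(−Te/τ) = e^(−0.79/0.4214) = 0.1534; trapped volume = 491.65 × 0.1534 = 75.419 mL.
Additional alveolar pressure from trapping ≈ V_trapped / C = 75.419 / 35.118 = 2.148 cmH2O.

2.1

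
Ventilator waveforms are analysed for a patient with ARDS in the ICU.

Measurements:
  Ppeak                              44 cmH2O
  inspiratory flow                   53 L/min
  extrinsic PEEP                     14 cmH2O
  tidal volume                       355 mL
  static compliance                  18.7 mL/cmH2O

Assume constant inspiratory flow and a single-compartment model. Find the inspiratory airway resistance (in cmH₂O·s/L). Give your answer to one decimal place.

Flow: 53 L/min ÷ 60 = 0.8833 L/s.
Equation of motion (constant flow): PIP = Vt/C + R·V̇ + PEEP.
R·V̇ = PIP − Vt/C − PEEP = 44 − 355/18.7 − 14 = 44 − 18.984 − 14 = 11.016 cmH2O.
R = 11.016 / 0.8833 = 12.471 cmH2O·s/L.

12.5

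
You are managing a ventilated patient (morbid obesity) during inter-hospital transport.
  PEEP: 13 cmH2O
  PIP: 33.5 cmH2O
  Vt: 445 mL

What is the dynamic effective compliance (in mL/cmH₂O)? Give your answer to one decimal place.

Dynamic compliance = Vt / (PIP − PEEP) = 445 / (33.5 − 13) = 445 / 20.5 = 21.707 mL/cmH2O.

21.7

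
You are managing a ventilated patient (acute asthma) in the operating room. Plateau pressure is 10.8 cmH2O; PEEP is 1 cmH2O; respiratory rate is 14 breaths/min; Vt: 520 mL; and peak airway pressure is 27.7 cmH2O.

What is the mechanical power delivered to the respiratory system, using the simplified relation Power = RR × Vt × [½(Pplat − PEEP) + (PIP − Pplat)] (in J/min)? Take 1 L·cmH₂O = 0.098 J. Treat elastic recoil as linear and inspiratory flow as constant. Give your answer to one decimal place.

Per-breath work = Vt × [½(Pplat−PEEP) + (PIP−Pplat)] = 0.520 × [0.5×9.8 + 16.9] = 0.520 × 21.8 = 11.336 L·cmH2O.
Power = 14 × 11.336 = 158.7 L·cmH2O/min.
× 0.098 J/(L·cmH2O) → 15.553 J/min.

15.6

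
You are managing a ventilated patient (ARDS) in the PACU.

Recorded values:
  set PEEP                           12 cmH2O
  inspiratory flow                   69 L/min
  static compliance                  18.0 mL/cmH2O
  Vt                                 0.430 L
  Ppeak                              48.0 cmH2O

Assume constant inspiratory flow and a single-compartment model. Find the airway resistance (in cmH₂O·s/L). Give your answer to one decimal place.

10.5

Flow: 69 L/min ÷ 60 = 1.15 L/s.
Equation of motion (constant flow): PIP = Vt/C + R·V̇ + PEEP.
R·V̇ = PIP − Vt/C − PEEP = 48.0 − 430/18.0 − 12 = 48.0 − 23.889 − 12 = 12.111 cmH2O.
R = 12.111 / 1.15 = 10.531 cmH2O·s/L.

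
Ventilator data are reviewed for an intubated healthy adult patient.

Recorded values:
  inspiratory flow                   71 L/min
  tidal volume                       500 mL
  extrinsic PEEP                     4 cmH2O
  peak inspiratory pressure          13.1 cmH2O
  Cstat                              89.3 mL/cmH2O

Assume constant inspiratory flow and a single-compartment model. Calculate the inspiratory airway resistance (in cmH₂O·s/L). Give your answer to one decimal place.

Flow: 71 L/min ÷ 60 = 1.1833 L/s.
Equation of motion (constant flow): PIP = Vt/C + R·V̇ + PEEP.
R·V̇ = PIP − Vt/C − PEEP = 13.1 − 500/89.3 − 4 = 13.1 − 5.599 − 4 = 3.501 cmH2O.
R = 3.501 / 1.1833 = 2.959 cmH2O·s/L.

3.0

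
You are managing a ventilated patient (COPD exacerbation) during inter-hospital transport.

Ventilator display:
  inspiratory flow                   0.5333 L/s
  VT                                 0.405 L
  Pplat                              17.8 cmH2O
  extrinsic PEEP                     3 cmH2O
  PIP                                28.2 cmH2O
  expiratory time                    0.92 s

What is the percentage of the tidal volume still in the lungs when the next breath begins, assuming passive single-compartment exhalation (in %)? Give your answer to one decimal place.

17.8

R = (PIP − Pplat)/V̇ = (28.2 − 17.8) / 0.5333 = 10.4/0.5333 = 19.501 cmH2O·s/L.
C = Vt/(Pplat − PEEP) = 405.0 / (17.8 − 3) = 405.0/14.8 = 27.365 mL/cmH2O.
τ = R × C = 19.501 × 0.02737 L/cmH2O = 0.5337 s.
Fraction remaining at end-expiration = e^(−Te/τ) = e^(−0.92/0.5337) = 0.1784 → 17.84%.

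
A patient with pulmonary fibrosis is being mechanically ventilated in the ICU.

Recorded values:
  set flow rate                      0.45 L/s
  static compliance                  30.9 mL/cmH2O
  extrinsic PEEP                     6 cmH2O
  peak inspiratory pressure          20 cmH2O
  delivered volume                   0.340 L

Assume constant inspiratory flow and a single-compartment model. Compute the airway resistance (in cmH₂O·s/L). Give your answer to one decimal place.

Equation of motion (constant flow): PIP = Vt/C + R·V̇ + PEEP.
R·V̇ = PIP − Vt/C − PEEP = 20 − 340/30.9 − 6 = 20 − 11.003 − 6 = 2.997 cmH2O.
R = 2.997 / 0.45 = 6.66 cmH2O·s/L.

6.7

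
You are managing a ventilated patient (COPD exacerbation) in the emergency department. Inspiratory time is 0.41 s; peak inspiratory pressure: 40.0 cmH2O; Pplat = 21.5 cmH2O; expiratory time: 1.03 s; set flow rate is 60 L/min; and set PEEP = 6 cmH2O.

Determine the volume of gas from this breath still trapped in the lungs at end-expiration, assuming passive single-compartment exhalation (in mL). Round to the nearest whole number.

Flow: 60 L/min ÷ 60 = 1 L/s.
Vt = flow × Ti = 1 L/s × 0.41 s × 1000 mL/L = 410.0 mL.
R = (PIP − Pplat)/V̇ = (40.0 − 21.5) / 1 = 18.5/1 = 18.5 cmH2O·s/L.
C = Vt/(Pplat − PEEP) = 410.0 / (21.5 − 6) = 410.0/15.5 = 26.452 mL/cmH2O.
τ = R × C = 18.5 × 0.02645 L/cmH2O = 0.4893 s.
Fraction remaining = e^(−Te/τ) = e^(−1.03/0.4893) = 0.1218.
Trapped volume = 410.0 × 0.1218 = 49.938 mL.

50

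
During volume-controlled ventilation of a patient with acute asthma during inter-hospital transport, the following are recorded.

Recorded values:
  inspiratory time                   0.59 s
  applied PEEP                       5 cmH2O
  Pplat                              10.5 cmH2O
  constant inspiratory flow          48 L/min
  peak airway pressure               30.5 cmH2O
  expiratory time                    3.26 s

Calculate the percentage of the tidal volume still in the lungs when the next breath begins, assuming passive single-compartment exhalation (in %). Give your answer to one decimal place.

Flow: 48 L/min ÷ 60 = 0.8 L/s.
Vt = flow × Ti = 0.8 L/s × 0.59 s × 1000 mL/L = 472.0 mL.
R = (PIP − Pplat)/V̇ = (30.5 − 10.5) / 0.8 = 20.0/0.8 = 25.0 cmH2O·s/L.
C = Vt/(Pplat − PEEP) = 472.0 / (10.5 − 5) = 472.0/5.5 = 85.818 mL/cmH2O.
τ = R × C = 25.0 × 0.08582 L/cmH2O = 2.146 s.
Fraction remaining at end-expiration = e^(−Te/τ) = e^(−3.26/2.146) = 0.2189 → 21.89%.

21.9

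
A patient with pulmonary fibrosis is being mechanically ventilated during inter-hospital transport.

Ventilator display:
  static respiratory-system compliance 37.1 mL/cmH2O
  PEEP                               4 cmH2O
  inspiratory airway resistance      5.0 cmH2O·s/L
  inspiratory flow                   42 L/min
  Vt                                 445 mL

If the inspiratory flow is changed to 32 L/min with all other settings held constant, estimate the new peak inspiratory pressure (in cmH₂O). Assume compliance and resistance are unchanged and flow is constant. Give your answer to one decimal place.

Flow: 42 L/min ÷ 60 = 0.7 L/s.
New flow: 32 L/min ÷ 60 = 0.5333 L/s.
PIP = Vt/C + R·V̇ + PEEP (constant-flow equation of motion).
Only the resistive term changes: ΔPIP = R × ΔV̇ = 5.0 × (0.5333 − 0.7) = 5.0 × -0.1667 = -0.8335 cmH2O.
Original PIP = 445/37.1 + 5.0×0.7 + 4 = 19.495 cmH2O; new PIP = 19.495 + (-0.8335) = 18.662 cmH2O.

18.7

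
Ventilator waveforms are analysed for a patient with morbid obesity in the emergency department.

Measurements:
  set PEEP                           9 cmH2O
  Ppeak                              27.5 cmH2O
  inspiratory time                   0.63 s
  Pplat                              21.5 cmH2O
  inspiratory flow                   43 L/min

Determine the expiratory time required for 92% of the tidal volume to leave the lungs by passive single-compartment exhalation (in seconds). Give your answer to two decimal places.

0.76

Flow: 43 L/min ÷ 60 = 0.7167 L/s.
Vt = flow × Ti = 0.7167 L/s × 0.63 s × 1000 mL/L = 451.52 mL.
R = (PIP − Pplat)/V̇ = (27.5 − 21.5) / 0.7167 = 6.0/0.7167 = 8.372 cmH2O·s/L.
C = Vt/(Pplat − PEEP) = 451.52 / (21.5 − 9) = 451.52/12.5 = 36.122 mL/cmH2O.
τ = R × C = 8.372 × 0.03612 L/cmH2O = 0.3024 s.
t = −τ·ln(1 − 0.92) = −0.3024·ln(0.08) = 0.7638 s.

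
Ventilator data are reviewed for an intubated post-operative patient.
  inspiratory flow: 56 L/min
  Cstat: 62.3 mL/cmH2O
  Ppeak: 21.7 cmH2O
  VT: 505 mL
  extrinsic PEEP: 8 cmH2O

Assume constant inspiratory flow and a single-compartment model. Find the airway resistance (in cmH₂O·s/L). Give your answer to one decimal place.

6.0

Flow: 56 L/min ÷ 60 = 0.9333 L/s.
Equation of motion (constant flow): PIP = Vt/C + R·V̇ + PEEP.
R·V̇ = PIP − Vt/C − PEEP = 21.7 − 505/62.3 − 8 = 21.7 − 8.106 − 8 = 5.594 cmH2O.
R = 5.594 / 0.9333 = 5.994 cmH2O·s/L.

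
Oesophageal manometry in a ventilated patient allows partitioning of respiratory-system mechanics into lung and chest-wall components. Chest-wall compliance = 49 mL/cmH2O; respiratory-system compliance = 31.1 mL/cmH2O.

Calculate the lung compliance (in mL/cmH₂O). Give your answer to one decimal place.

85.1

1/CL = 1/Crs − 1/Ccw.
1/CL = 1/31.1 − 1/49 = 0.01175.
CL = 85.106 mL/cmH2O.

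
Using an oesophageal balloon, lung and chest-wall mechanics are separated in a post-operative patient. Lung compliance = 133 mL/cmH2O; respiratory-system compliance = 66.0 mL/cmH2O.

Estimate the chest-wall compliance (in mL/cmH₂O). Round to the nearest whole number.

1/Ccw = 1/Crs − 1/CL.
1/Ccw = 1/66.0 − 1/133 = 0.007633.
Ccw = 131.01 mL/cmH2O.

131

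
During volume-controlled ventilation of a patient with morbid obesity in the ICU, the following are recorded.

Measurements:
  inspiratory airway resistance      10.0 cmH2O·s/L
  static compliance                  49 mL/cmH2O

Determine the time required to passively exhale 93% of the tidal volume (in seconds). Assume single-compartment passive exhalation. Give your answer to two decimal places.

1.30

τ = R × C = 10.0 × 49 mL/cmH2O = 10.0 × 0.049 L/cmH2O = 0.49 s.
Exhaled fraction f = 1 − e^(−t/τ) → t = −τ·ln(1 − f) = −0.49·ln(0.07) = 1.303 s.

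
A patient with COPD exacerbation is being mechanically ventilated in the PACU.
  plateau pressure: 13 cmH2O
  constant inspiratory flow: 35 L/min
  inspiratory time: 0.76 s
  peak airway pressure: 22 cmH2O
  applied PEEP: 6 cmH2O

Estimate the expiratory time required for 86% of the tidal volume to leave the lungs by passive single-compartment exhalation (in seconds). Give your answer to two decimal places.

Flow: 35 L/min ÷ 60 = 0.5833 L/s.
Vt = flow × Ti = 0.5833 L/s × 0.76 s × 1000 mL/L = 443.31 mL.
R = (PIP − Pplat)/V̇ = (22 − 13) / 0.5833 = 9.0/0.5833 = 15.429 cmH2O·s/L.
C = Vt/(Pplat − PEEP) = 443.31 / (13 − 6) = 443.31/7.0 = 63.33 mL/cmH2O.
τ = R × C = 15.429 × 0.06333 L/cmH2O = 0.9771 s.
t = −τ·ln(1 − 0.86) = −0.9771·ln(0.14) = 1.921 s.

1.92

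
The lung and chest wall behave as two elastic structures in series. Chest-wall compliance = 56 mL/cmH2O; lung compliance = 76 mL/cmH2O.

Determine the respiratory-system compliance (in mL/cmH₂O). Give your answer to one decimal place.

Lung and chest wall are elastances in series: 1/Crs = 1/CL + 1/Ccw.
1/Crs = 1/76 + 1/56 = 0.03102.
Crs = 32.237 mL/cmH2O.

32.2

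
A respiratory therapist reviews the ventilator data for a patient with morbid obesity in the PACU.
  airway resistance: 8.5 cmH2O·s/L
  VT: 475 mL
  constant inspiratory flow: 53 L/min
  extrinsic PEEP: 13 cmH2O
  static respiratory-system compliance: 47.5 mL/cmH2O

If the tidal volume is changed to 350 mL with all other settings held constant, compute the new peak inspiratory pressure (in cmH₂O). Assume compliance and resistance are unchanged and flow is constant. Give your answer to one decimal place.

Flow: 53 L/min ÷ 60 = 0.8833 L/s.
PIP = Vt/C + R·V̇ + PEEP (constant-flow equation of motion).
Only the elastic term changes: ΔPIP = ΔVt / C = (350 − 475) / 47.5 = -2.632 cmH2O.
Original PIP = 475/47.5 + 8.5×0.8833 + 13 = 30.508 cmH2O; new PIP = 30.508 + (-2.632) = 27.876 cmH2O.

27.9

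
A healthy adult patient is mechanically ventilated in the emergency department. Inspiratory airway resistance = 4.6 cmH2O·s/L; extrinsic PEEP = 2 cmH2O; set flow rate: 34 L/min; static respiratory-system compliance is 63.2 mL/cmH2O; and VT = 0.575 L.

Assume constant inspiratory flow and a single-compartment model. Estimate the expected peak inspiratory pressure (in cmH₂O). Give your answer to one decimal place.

Flow: 34 L/min ÷ 60 = 0.5667 L/s.
Equation of motion (constant flow): PIP = Vt/C + R·V̇ + PEEP.
PIP = 575/63.2 + 4.6×0.5667 + 2 = 9.098 + 2.607 + 2 = 13.705 cmH2O.

13.7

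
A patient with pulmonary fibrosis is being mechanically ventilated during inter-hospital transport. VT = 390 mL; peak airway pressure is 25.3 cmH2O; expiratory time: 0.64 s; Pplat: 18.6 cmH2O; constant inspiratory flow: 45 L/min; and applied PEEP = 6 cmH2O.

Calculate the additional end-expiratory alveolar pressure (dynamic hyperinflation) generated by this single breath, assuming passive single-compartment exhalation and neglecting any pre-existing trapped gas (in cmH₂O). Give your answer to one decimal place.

1.2

Flow: 45 L/min ÷ 60 = 0.75 L/s.
R = (PIP − Pplat)/V̇ = (25.3 − 18.6) / 0.75 = 6.7/0.75 = 8.933 cmH2O·s/L.
C = Vt/(Pplat − PEEP) = 390.0 / (18.6 − 6) = 390.0/12.6 = 30.952 mL/cmH2O.
τ = R × C = 8.933 × 0.03095 L/cmH2O = 0.2765 s.
Fraction remaining = e^(−Te/τ) = e^(−0.64/0.2765) = 0.0988; trapped volume = 390.0 × 0.0988 = 38.532 mL.
Additional alveolar pressure from trapping ≈ V_trapped / C = 38.532 / 30.952 = 1.245 cmH2O.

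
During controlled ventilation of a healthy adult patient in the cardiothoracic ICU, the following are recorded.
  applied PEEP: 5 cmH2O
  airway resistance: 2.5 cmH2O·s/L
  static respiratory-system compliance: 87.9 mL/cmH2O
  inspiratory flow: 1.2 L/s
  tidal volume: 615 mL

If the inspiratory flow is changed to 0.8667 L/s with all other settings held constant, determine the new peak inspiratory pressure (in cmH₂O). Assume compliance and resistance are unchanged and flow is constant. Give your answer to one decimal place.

14.2

PIP = Vt/C + R·V̇ + PEEP (constant-flow equation of motion).
Only the resistive term changes: ΔPIP = R × ΔV̇ = 2.5 × (0.8667 − 1.2) = 2.5 × -0.3333 = -0.8333 cmH2O.
Original PIP = 615/87.9 + 2.5×1.2 + 5 = 14.997 cmH2O; new PIP = 14.997 + (-0.8333) = 14.164 cmH2O.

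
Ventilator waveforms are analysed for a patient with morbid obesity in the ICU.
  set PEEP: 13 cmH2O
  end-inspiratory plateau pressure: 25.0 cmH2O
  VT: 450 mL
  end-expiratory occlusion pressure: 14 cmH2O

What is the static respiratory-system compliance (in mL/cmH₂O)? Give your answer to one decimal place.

40.9

End-expiratory occlusion gives total PEEP = 14 cmH2O (intrinsic PEEP = 14 − 13 = 1). Use total PEEP for the elastic gradient.
Cstat = Vt / (Pplat − PEEPtotal) = 450 / (25.0 − 14) = 450 / 11.0 = 40.909 mL/cmH2O.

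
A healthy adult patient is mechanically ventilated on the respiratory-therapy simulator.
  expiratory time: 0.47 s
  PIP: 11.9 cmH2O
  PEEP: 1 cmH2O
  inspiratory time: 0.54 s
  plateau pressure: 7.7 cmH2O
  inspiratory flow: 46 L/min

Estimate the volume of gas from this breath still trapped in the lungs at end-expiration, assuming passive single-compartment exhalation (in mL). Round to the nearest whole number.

Flow: 46 L/min ÷ 60 = 0.7667 L/s.
Vt = flow × Ti = 0.7667 L/s × 0.54 s × 1000 mL/L = 414.02 mL.
R = (PIP − Pplat)/V̇ = (11.9 − 7.7) / 0.7667 = 4.2/0.7667 = 5.478 cmH2O·s/L.
C = Vt/(Pplat − PEEP) = 414.02 / (7.7 − 1) = 414.02/6.7 = 61.794 mL/cmH2O.
τ = R × C = 5.478 × 0.06179 L/cmH2O = 0.3385 s.
Fraction remaining = e^(−Te/τ) = e^(−0.47/0.3385) = 0.2495.
Trapped volume = 414.02 × 0.2495 = 103.3 mL.

103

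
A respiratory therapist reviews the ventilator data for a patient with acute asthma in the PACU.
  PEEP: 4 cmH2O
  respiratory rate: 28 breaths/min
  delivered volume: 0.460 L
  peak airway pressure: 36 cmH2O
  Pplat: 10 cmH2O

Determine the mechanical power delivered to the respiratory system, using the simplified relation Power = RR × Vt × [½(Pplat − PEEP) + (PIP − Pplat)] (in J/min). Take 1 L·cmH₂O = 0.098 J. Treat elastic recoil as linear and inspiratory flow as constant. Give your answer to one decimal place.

Per-breath work = Vt × [½(Pplat−PEEP) + (PIP−Pplat)] = 0.460 × [0.5×6.0 + 26.0] = 0.460 × 29.0 = 13.34 L·cmH2O.
Power = 28 × 13.34 = 373.52 L·cmH2O/min.
× 0.098 J/(L·cmH2O) → 36.605 J/min.

36.6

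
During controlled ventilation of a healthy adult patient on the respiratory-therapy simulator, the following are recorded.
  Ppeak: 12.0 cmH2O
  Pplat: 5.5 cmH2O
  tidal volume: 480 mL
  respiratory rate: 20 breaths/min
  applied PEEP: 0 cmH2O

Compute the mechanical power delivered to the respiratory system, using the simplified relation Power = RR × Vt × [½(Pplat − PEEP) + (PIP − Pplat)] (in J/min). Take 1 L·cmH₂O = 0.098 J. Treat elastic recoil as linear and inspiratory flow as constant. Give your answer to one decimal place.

Per-breath work = Vt × [½(Pplat−PEEP) + (PIP−Pplat)] = 0.480 × [0.5×5.5 + 6.5] = 0.480 × 9.25 = 4.44 L·cmH2O.
Power = 20 × 4.44 = 88.8 L·cmH2O/min.
× 0.098 J/(L·cmH2O) → 8.702 J/min.

8.7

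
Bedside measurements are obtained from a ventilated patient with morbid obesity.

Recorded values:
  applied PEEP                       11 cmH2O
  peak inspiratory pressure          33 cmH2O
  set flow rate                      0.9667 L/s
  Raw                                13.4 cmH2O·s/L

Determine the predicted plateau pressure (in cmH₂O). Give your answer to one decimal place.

20.0

Pplat = PIP − Raw × flow = 33 − 13.4 × 0.9667 = 33 − 12.954 = 20.046 cmH2O.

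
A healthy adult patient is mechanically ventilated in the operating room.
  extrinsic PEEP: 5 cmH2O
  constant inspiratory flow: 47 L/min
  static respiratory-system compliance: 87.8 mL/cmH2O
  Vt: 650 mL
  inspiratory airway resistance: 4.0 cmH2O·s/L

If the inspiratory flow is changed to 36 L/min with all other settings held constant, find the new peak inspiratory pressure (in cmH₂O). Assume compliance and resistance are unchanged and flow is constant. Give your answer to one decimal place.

14.8

Flow: 47 L/min ÷ 60 = 0.7833 L/s.
New flow: 36 L/min ÷ 60 = 0.6 L/s.
PIP = Vt/C + R·V̇ + PEEP (constant-flow equation of motion).
Only the resistive term changes: ΔPIP = R × ΔV̇ = 4.0 × (0.6 − 0.7833) = 4.0 × -0.1833 = -0.7332 cmH2O.
Original PIP = 650/87.8 + 4.0×0.7833 + 5 = 15.536 cmH2O; new PIP = 15.536 + (-0.7332) = 14.803 cmH2O.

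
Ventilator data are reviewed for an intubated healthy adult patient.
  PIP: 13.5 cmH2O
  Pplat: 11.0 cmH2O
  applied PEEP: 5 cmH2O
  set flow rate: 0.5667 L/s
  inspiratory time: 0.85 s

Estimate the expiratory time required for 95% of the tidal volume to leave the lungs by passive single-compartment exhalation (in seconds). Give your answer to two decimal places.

Vt = flow × Ti = 0.5667 L/s × 0.85 s × 1000 mL/L = 481.7 mL.
R = (PIP − Pplat)/V̇ = (13.5 − 11.0) / 0.5667 = 2.5/0.5667 = 4.412 cmH2O·s/L.
C = Vt/(Pplat − PEEP) = 481.7 / (11.0 − 5) = 481.7/6.0 = 80.283 mL/cmH2O.
τ = R × C = 4.412 × 0.08028 L/cmH2O = 0.3542 s.
t = −τ·ln(1 − 0.95) = −0.3542·ln(0.05) = 1.061 s.

1.06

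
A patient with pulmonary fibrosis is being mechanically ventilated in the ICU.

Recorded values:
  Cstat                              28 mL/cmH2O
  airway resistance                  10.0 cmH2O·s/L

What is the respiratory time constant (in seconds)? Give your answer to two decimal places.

0.28

τ = R × C = 10.0 × 28 mL/cmH2O = 10.0 × 0.028 L/cmH2O = 0.28 s.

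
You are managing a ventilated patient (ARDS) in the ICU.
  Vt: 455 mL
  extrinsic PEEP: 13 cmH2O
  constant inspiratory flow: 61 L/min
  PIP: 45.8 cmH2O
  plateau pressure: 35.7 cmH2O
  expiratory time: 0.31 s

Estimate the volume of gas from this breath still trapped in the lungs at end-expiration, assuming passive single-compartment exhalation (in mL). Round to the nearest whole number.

96

Flow: 61 L/min ÷ 60 = 1.0167 L/s.
R = (PIP − Pplat)/V̇ = (45.8 − 35.7) / 1.0167 = 10.1/1.0167 = 9.934 cmH2O·s/L.
C = Vt/(Pplat − PEEP) = 455.0 / (35.7 − 13) = 455.0/22.7 = 20.044 mL/cmH2O.
τ = R × C = 9.934 × 0.02004 L/cmH2O = 0.1991 s.
Fraction remaining = e^(−Te/τ) = e^(−0.31/0.1991) = 0.2108.
Trapped volume = 455.0 × 0.2108 = 95.914 mL.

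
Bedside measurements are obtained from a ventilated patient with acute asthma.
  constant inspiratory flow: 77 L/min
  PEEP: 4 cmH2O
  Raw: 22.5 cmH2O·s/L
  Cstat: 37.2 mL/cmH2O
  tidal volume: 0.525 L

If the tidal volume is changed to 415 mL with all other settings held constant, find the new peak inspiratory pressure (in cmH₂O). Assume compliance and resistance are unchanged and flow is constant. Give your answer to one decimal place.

Flow: 77 L/min ÷ 60 = 1.2833 L/s.
PIP = Vt/C + R·V̇ + PEEP (constant-flow equation of motion).
Only the elastic term changes: ΔPIP = ΔVt / C = (415 − 525) / 37.2 = -2.957 cmH2O.
Original PIP = 525/37.2 + 22.5×1.2833 + 4 = 46.987 cmH2O; new PIP = 46.987 + (-2.957) = 44.03 cmH2O.

44.0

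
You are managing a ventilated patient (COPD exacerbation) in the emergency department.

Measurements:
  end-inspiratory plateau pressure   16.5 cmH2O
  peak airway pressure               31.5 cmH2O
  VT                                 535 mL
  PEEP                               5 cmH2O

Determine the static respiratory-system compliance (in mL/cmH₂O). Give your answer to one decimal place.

46.5

Cstat = Vt / (Pplat − PEEP) = 535 / (16.5 − 5) = 535 / 11.5 = 46.522 mL/cmH2O.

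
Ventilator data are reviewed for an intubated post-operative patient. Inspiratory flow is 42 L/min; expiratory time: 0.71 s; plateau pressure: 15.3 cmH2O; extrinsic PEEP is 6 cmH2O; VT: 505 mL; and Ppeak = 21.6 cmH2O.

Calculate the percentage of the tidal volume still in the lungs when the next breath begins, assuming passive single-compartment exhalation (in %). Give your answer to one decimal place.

Flow: 42 L/min ÷ 60 = 0.7 L/s.
R = (PIP − Pplat)/V̇ = (21.6 − 15.3) / 0.7 = 6.3/0.7 = 9.0 cmH2O·s/L.
C = Vt/(Pplat − PEEP) = 505.0 / (15.3 − 6) = 505.0/9.3 = 54.301 mL/cmH2O.
τ = R × C = 9.0 × 0.0543 L/cmH2O = 0.4887 s.
Fraction remaining at end-expiration = e^(−Te/τ) = e^(−0.71/0.4887) = 0.2339 → 23.39%.

23.4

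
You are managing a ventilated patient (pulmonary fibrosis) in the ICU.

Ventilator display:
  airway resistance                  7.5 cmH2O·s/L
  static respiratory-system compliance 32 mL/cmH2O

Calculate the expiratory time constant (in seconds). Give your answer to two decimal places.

τ = R × C = 7.5 × 32 mL/cmH2O = 7.5 × 0.032 L/cmH2O = 0.24 s.

0.24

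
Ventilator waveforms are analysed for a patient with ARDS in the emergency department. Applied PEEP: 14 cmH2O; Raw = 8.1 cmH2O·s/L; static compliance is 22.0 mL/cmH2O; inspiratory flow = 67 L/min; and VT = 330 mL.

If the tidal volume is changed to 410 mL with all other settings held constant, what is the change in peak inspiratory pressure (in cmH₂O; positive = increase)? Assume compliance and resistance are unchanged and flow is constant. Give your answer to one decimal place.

PIP = Vt/C + R·V̇ + PEEP (constant-flow equation of motion).
Only the elastic term changes: ΔPIP = ΔVt / C = (410 − 330) / 22.0 = 3.636 cmH2O.

3.6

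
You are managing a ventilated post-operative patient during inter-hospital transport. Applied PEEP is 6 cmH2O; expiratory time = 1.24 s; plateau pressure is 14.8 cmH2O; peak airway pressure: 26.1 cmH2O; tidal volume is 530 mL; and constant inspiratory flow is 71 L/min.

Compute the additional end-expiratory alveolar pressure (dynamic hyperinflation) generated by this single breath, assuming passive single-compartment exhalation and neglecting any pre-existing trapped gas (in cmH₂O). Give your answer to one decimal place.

1.0

Flow: 71 L/min ÷ 60 = 1.1833 L/s.
R = (PIP − Pplat)/V̇ = (26.1 − 14.8) / 1.1833 = 11.3/1.1833 = 9.55 cmH2O·s/L.
C = Vt/(Pplat − PEEP) = 530.0 / (14.8 − 6) = 530.0/8.8 = 60.227 mL/cmH2O.
τ = R × C = 9.55 × 0.06023 L/cmH2O = 0.5752 s.
Fraction remaining = e^(−Te/τ) = e^(−1.24/0.5752) = 0.1158; trapped volume = 530.0 × 0.1158 = 61.374 mL.
Additional alveolar pressure from trapping ≈ V_trapped / C = 61.374 / 60.227 = 1.019 cmH2O.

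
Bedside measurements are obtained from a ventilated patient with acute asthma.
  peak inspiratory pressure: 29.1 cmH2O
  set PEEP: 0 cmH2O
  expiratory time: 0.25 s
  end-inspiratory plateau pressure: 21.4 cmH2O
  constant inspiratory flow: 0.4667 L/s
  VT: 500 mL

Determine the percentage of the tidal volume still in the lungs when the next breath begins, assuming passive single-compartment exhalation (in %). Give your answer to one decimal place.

52.3

R = (PIP − Pplat)/V̇ = (29.1 − 21.4) / 0.4667 = 7.7/0.4667 = 16.499 cmH2O·s/L.
C = Vt/(Pplat − PEEP) = 500.0 / (21.4 − 0) = 500.0/21.4 = 23.364 mL/cmH2O.
τ = R × C = 16.499 × 0.02336 L/cmH2O = 0.3854 s.
Fraction remaining at end-expiration = e^(−Te/τ) = e^(−0.25/0.3854) = 0.5227 → 52.27%.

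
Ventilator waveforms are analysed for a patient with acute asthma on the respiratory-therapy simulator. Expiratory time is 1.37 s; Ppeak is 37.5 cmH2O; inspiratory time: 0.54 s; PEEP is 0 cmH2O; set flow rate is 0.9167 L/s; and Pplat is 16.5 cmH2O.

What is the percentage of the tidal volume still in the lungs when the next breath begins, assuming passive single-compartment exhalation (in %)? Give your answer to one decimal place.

13.6

Vt = flow × Ti = 0.9167 L/s × 0.54 s × 1000 mL/L = 495.02 mL.
R = (PIP − Pplat)/V̇ = (37.5 − 16.5) / 0.9167 = 21.0/0.9167 = 22.908 cmH2O·s/L.
C = Vt/(Pplat − PEEP) = 495.02 / (16.5 − 0) = 495.02/16.5 = 30.001 mL/cmH2O.
τ = R × C = 22.908 × 0.03 L/cmH2O = 0.6872 s.
Fraction remaining at end-expiration = e^(−Te/τ) = e^(−1.37/0.6872) = 0.1362 → 13.62%.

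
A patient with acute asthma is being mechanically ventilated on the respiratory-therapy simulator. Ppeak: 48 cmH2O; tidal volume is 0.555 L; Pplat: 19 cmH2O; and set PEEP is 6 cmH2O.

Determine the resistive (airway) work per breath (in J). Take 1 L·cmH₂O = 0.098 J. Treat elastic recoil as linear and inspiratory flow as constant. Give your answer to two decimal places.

With constant inspiratory flow the resistive pressure is constant at PIP − Pplat = 48 − 19 = 29.0 cmH2O, so resistive work = 29.0 × 0.555 = 16.095 L·cmH2O.
× 0.098 J/(L·cmH2O) → 1.577 J.

1.58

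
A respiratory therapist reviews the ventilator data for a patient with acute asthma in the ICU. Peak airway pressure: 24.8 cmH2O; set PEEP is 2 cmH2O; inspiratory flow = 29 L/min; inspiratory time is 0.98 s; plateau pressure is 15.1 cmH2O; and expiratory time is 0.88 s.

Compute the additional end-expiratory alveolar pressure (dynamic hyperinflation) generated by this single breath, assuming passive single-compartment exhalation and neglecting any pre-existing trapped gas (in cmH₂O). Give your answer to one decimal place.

3.9

Flow: 29 L/min ÷ 60 = 0.4833 L/s.
Vt = flow × Ti = 0.4833 L/s × 0.98 s × 1000 mL/L = 473.63 mL.
R = (PIP − Pplat)/V̇ = (24.8 − 15.1) / 0.4833 = 9.7/0.4833 = 20.07 cmH2O·s/L.
C = Vt/(Pplat − PEEP) = 473.63 / (15.1 − 2) = 473.63/13.1 = 36.155 mL/cmH2O.
τ = R × C = 20.07 × 0.03616 L/cmH2O = 0.7257 s.
Fraction remaining = e^(−Te/τ) = e^(−0.88/0.7257) = 0.2974; trapped volume = 473.63 × 0.2974 = 140.86 mL.
Additional alveolar pressure from trapping ≈ V_trapped / C = 140.86 / 36.155 = 3.896 cmH2O.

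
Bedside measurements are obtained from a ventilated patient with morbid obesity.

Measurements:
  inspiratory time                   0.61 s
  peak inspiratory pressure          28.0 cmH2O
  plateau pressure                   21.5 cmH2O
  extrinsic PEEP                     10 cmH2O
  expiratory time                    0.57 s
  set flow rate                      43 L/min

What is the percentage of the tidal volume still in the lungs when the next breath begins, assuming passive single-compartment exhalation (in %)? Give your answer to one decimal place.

Flow: 43 L/min ÷ 60 = 0.7167 L/s.
Vt = flow × Ti = 0.7167 L/s × 0.61 s × 1000 mL/L = 437.19 mL.
R = (PIP − Pplat)/V̇ = (28.0 − 21.5) / 0.7167 = 6.5/0.7167 = 9.069 cmH2O·s/L.
C = Vt/(Pplat − PEEP) = 437.19 / (21.5 − 10) = 437.19/11.5 = 38.017 mL/cmH2O.
τ = R × C = 9.069 × 0.03802 L/cmH2O = 0.3448 s.
Fraction remaining at end-expiration = e^(−Te/τ) = e^(−0.57/0.3448) = 0.1914 → 19.14%.

19.1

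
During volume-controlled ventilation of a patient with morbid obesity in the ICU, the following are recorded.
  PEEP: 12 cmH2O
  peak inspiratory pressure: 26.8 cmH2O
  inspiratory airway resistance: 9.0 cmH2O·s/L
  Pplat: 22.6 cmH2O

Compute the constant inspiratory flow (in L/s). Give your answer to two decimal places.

flow = (PIP − Pplat) / Raw = 4.2 / 9.0 = 0.4667 L/s.

0.47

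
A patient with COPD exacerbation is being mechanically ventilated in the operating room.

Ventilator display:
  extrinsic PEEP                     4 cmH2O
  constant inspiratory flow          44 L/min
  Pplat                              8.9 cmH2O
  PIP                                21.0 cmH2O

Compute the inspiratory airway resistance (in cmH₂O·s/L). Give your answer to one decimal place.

Flow: 44 L/min ÷ 60 = 0.7333 L/s.
Raw = (PIP − Pplat) / flow = (21.0 − 8.9) / 0.7333 = 12.1 / 0.7333 = 16.501 cmH2O·s/L.

16.5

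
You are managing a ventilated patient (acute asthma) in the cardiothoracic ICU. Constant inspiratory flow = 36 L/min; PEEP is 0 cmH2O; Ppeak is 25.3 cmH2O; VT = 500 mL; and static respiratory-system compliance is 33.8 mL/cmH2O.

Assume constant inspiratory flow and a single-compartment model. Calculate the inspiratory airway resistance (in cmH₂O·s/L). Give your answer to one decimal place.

Flow: 36 L/min ÷ 60 = 0.6 L/s.
Equation of motion (constant flow): PIP = Vt/C + R·V̇ + PEEP.
R·V̇ = PIP − Vt/C − PEEP = 25.3 − 500/33.8 − 0 = 25.3 − 14.793 − 0 = 10.507 cmH2O.
R = 10.507 / 0.6 = 17.512 cmH2O·s/L.

17.5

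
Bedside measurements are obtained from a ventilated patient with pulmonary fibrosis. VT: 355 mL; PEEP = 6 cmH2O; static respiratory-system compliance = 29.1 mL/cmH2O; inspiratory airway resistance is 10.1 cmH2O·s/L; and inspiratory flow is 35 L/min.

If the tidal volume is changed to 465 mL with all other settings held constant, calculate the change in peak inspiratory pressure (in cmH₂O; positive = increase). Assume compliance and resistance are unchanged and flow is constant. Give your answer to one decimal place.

PIP = Vt/C + R·V̇ + PEEP (constant-flow equation of motion).
Only the elastic term changes: ΔPIP = ΔVt / C = (465 − 355) / 29.1 = 3.78 cmH2O.

3.8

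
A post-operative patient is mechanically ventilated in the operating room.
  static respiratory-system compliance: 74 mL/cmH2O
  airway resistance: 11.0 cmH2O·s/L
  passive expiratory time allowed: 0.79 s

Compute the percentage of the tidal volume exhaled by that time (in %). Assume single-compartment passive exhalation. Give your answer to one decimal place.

62.1

τ = R × C = 11.0 × 74 mL/cmH2O = 11.0 × 0.074 L/cmH2O = 0.814 s.
Passive exhalation: V(t)/V₀ = e^(−t/τ) = e^(−0.79/0.814) = 0.3789.
Fraction exhaled = 1 − 0.3789 = 0.6211 → 62.11%.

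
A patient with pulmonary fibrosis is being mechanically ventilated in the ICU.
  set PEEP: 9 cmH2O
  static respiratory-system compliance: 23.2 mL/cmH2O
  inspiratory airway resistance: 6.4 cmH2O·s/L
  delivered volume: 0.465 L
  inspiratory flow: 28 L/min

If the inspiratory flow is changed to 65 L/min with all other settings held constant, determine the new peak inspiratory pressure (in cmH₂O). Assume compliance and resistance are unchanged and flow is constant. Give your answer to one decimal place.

Flow: 28 L/min ÷ 60 = 0.4667 L/s.
New flow: 65 L/min ÷ 60 = 1.0833 L/s.
PIP = Vt/C + R·V̇ + PEEP (constant-flow equation of motion).
Only the resistive term changes: ΔPIP = R × ΔV̇ = 6.4 × (1.0833 − 0.4667) = 6.4 × 0.6166 = 3.946 cmH2O.
Original PIP = 465/23.2 + 6.4×0.4667 + 9 = 32.03 cmH2O; new PIP = 32.03 + (3.946) = 35.976 cmH2O.

36.0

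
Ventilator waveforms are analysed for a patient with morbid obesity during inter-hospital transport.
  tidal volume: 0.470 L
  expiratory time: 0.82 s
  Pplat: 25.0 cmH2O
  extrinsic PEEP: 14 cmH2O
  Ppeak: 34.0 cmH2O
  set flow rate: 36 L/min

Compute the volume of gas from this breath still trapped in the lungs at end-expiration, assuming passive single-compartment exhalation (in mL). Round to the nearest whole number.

Flow: 36 L/min ÷ 60 = 0.6 L/s.
R = (PIP − Pplat)/V̇ = (34.0 − 25.0) / 0.6 = 9.0/0.6 = 15.0 cmH2O·s/L.
C = Vt/(Pplat − PEEP) = 470.0 / (25.0 − 14) = 470.0/11.0 = 42.727 mL/cmH2O.
τ = R × C = 15.0 × 0.04273 L/cmH2O = 0.641 s.
Fraction remaining = e^(−Te/τ) = e^(−0.82/0.641) = 0.2782.
Trapped volume = 470.0 × 0.2782 = 130.75 mL.

131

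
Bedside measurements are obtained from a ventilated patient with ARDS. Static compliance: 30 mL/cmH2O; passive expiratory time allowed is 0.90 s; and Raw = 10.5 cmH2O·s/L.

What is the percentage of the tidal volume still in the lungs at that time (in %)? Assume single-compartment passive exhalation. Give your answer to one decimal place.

5.7

τ = R × C = 10.5 × 30 mL/cmH2O = 10.5 × 0.030 L/cmH2O = 0.315 s.
Passive exhalation: V(t)/V₀ = e^(−t/τ) = e^(−0.90/0.315) = 0.05743.
Fraction remaining = 0.05743 → 5.743%.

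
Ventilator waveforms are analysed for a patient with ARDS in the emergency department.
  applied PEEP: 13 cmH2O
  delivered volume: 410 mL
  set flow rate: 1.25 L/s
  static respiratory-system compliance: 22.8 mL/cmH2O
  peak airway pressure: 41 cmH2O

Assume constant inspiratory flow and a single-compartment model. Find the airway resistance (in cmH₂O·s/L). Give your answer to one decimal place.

Equation of motion (constant flow): PIP = Vt/C + R·V̇ + PEEP.
R·V̇ = PIP − Vt/C − PEEP = 41 − 410/22.8 − 13 = 41 − 17.982 − 13 = 10.018 cmH2O.
R = 10.018 / 1.25 = 8.014 cmH2O·s/L.

8.0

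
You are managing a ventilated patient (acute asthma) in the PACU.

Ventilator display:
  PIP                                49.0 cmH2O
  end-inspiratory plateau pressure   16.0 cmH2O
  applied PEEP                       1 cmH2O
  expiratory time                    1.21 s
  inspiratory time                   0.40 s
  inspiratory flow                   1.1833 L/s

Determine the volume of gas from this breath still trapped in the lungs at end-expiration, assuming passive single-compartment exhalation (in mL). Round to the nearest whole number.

120

Vt = flow × Ti = 1.1833 L/s × 0.40 s × 1000 mL/L = 473.32 mL.
R = (PIP − Pplat)/V̇ = (49.0 − 16.0) / 1.1833 = 33.0/1.1833 = 27.888 cmH2O·s/L.
C = Vt/(Pplat − PEEP) = 473.32 / (16.0 − 1) = 473.32/15.0 = 31.555 mL/cmH2O.
τ = R × C = 27.888 × 0.03156 L/cmH2O = 0.8801 s.
Fraction remaining = e^(−Te/τ) = e^(−1.21/0.8801) = 0.2529.
Trapped volume = 473.32 × 0.2529 = 119.7 mL.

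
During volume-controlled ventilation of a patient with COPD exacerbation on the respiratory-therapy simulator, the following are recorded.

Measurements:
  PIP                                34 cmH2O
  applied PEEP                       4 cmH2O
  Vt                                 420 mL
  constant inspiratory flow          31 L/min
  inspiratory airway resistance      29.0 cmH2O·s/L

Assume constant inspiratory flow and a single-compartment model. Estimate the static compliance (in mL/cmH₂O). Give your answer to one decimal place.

28.0

Flow: 31 L/min ÷ 60 = 0.5167 L/s.
Equation of motion (constant flow): PIP = Vt/C + R·V̇ + PEEP.
Vt/C = PIP − R·V̇ − PEEP = 34 − 29.0×0.5167 − 4 = 34 − 14.984 − 4 = 15.016 cmH2O.
C = Vt / 15.016 = 420 / 15.016 = 27.97 mL/cmH2O.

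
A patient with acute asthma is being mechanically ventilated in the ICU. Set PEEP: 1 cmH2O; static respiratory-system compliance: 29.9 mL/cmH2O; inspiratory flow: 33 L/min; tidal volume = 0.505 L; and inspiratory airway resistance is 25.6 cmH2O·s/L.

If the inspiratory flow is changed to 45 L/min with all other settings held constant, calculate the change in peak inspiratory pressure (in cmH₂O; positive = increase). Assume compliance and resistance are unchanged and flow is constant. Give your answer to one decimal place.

5.1

Flow: 33 L/min ÷ 60 = 0.55 L/s.
New flow: 45 L/min ÷ 60 = 0.75 L/s.
PIP = Vt/C + R·V̇ + PEEP (constant-flow equation of motion).
Only the resistive term changes: ΔPIP = R × ΔV̇ = 25.6 × (0.75 − 0.55) = 25.6 × 0.2 = 5.12 cmH2O.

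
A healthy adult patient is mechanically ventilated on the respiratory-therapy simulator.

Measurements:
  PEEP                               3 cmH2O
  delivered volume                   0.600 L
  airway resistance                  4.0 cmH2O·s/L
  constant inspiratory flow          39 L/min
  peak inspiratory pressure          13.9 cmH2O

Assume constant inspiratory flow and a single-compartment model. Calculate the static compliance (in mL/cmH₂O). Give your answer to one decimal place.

Flow: 39 L/min ÷ 60 = 0.65 L/s.
Equation of motion (constant flow): PIP = Vt/C + R·V̇ + PEEP.
Vt/C = PIP − R·V̇ − PEEP = 13.9 − 4.0×0.65 − 3 = 13.9 − 2.6 − 3 = 8.3 cmH2O.
C = Vt / 8.3 = 600 / 8.3 = 72.289 mL/cmH2O.

72.3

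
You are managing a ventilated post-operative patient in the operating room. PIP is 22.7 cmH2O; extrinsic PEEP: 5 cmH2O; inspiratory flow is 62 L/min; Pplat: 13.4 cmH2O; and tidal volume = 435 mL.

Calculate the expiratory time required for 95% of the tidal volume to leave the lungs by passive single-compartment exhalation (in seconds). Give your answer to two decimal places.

Flow: 62 L/min ÷ 60 = 1.0333 L/s.
R = (PIP − Pplat)/V̇ = (22.7 − 13.4) / 1.0333 = 9.3/1.0333 = 9.0 cmH2O·s/L.
C = Vt/(Pplat − PEEP) = 435.0 / (13.4 − 5) = 435.0/8.4 = 51.786 mL/cmH2O.
τ = R × C = 9.0 × 0.05179 L/cmH2O = 0.4661 s.
t = −τ·ln(1 − 0.95) = −0.4661·ln(0.05) = 1.396 s.

1.40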